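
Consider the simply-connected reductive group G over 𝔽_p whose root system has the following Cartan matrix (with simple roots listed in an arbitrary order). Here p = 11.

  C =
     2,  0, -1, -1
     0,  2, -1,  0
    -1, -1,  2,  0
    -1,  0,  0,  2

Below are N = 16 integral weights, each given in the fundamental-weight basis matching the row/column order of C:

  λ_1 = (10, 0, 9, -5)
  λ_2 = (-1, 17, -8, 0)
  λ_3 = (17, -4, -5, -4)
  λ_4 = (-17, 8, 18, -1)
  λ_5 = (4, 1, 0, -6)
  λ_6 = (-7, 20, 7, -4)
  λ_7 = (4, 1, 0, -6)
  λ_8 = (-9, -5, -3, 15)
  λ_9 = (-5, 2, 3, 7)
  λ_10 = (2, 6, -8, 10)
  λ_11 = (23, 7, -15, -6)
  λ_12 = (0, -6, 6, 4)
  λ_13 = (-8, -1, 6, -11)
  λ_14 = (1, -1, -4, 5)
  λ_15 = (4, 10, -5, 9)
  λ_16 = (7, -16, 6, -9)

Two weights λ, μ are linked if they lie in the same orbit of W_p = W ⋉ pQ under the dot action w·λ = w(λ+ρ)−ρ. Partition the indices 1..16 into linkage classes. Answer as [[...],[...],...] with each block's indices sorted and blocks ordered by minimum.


A_4 Cartan matrix, 4 simple roots permuted; ρ=(1,1,1,1).

Alcove-folded reps (p=11, 16 weights, presented ϖ-order):

  [1] (0, 4, 0, 1)
  [2] (0, 4, 0, 1)
  [3] (4, 3, 0, 4)
  [4] (0, 2, 1, 5)
  [5] (0, 2, 1, 5)
  [6] (1, 6, 2, 1)
  [7] (0, 2, 1, 5)
  [8] (1, 3, 2, 3)
  [9] (4, 3, 0, 4)
  [10] (4, 3, 0, 4)
  [11] (1, 3, 2, 3)
  [12] (1, 3, 2, 3)
  [13] (0, 4, 0, 1)
  [14] (0, 2, 1, 5)
  [15] (0, 4, 0, 1)
  [16] (4, 3, 0, 4)

The 16 indices split into 5 linkage classes (same alcove rep ⇔ same W_11-dot-orbit):

[[1, 2, 13, 15], [3, 9, 10, 16], [4, 5, 7, 14], [6], [8, 11, 12]]


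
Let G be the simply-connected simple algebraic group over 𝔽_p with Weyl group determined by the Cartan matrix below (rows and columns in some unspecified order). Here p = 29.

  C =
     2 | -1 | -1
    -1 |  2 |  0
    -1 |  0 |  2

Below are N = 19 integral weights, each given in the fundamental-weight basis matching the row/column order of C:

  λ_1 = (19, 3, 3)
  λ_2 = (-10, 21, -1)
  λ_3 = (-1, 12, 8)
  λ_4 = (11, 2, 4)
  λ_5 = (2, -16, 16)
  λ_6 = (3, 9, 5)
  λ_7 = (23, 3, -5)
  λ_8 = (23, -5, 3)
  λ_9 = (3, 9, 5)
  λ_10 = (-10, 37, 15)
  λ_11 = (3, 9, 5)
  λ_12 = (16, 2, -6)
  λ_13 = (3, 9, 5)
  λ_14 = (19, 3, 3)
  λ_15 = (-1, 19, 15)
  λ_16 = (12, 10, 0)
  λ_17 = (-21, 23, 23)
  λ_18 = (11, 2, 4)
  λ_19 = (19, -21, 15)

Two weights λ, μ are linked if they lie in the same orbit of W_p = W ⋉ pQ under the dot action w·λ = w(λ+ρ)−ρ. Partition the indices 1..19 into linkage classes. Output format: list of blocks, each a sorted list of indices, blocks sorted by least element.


A_3 Cartan matrix, 3 simple roots permuted; ρ=(1,1,1).

Folding the 19 weights λ_j+ρ into Ā_29 (reps in the given 3-coord order):

  [1] (20, 4, 4);  [2] (0, 13, 9);  [3] (0, 13, 9);  [4] (12, 3, 5);  [5] (12, 3, 5);  [6] (4, 10, 6);  [7] (20, 4, 4);  [8] (20, 4, 4);  [9] (4, 10, 6);  [10] (0, 13, 9);  [11] (4, 10, 6);  [12] (12, 3, 5);  [13] (4, 10, 6);  [14] (20, 4, 4);  [15] (0, 13, 9);  [16] (13, 11, 1);  [17] (20, 4, 4);  [18] (12, 3, 5);  [19] (0, 13, 9)

Linkage partition of the 19 weights (5 classes, p=29):

[[1, 7, 8, 14, 17], [2, 3, 10, 15, 19], [4, 5, 12, 18], [6, 9, 11, 13], [16]]


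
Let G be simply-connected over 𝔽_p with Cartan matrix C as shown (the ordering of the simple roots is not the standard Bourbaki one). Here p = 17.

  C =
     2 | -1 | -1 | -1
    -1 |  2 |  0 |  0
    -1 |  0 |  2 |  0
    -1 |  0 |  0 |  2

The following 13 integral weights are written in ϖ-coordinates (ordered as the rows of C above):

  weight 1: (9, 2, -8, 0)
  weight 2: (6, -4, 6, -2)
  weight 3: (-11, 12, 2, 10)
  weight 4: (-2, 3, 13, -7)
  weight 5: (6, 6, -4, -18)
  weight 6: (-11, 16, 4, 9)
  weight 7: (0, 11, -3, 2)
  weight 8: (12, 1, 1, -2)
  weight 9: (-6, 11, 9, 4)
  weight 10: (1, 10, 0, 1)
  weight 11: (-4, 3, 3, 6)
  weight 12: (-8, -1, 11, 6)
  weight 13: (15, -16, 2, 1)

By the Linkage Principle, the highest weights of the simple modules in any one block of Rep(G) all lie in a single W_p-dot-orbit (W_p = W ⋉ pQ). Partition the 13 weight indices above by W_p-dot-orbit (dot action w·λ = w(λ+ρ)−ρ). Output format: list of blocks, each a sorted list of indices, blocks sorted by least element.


Cartan matrix: type D_4 (|W|=192); un-permuting the 4 rows.

Alcove-folded reps (p=17, 13 weights, presented ϖ-order):

  λ_1 → (3, 3, 7, 1);  λ_2 → (3, 3, 7, 1);  λ_3 → (3, 3, 7, 1);  λ_4 → (3, 3, 7, 1);  λ_5 → (3, 3, 7, 1);  λ_6 → (0, 7, 5, 0);  λ_7 → (1, 11, 1, 2);  λ_8 → (0, 2, 2, 1);  λ_9 → (0, 7, 5, 0);  λ_10 → (1, 11, 1, 2);  λ_11 → (3, 1, 1, 4);  λ_12 → (0, 7, 5, 0);  λ_13 → (1, 11, 1, 2)

5 distinct reps among the 13 weights ⇒ 5 W_17-linkage classes:

[[1, 2, 3, 4, 5], [6, 9, 12], [7, 10, 13], [8], [11]]


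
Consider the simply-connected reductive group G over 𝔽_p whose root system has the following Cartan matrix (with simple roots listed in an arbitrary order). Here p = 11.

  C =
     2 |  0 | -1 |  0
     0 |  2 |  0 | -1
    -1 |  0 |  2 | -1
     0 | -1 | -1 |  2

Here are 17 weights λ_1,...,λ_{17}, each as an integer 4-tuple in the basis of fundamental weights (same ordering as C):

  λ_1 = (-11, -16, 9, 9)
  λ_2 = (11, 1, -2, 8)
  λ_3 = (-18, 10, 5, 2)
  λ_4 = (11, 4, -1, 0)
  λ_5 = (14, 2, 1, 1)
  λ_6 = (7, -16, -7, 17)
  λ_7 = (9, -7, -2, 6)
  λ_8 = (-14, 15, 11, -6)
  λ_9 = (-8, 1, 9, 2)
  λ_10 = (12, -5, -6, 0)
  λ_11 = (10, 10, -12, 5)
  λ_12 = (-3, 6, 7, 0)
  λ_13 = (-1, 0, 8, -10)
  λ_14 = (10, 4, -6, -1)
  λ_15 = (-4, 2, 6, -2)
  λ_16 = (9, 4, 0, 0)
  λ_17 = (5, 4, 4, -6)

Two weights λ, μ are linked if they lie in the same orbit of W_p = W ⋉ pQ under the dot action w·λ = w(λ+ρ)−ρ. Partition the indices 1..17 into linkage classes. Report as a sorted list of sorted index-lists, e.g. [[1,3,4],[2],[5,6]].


Cartan matrix: type A_4 (|W|=120); un-permuting the 4 rows.

Alcove-folded reps (p=11, 17 weights, presented ϖ-order):

  [1] (4, 1, 1, 0)
  [2] (0, 8, 0, 1)
  [3] (3, 6, 0, 2)
  [4] (4, 1, 1, 0)
  [5] (0, 2, 4, 2)
  [6] (3, 2, 3, 1)
  [7] (4, 1, 1, 0)
  [8] (4, 1, 1, 0)
  [9] (3, 2, 3, 1)
  [10] (3, 2, 3, 1)
  [11] (6, 0, 0, 5)
  [12] (3, 2, 3, 1)
  [13] (0, 8, 0, 1)
  [14] (6, 0, 0, 5)
  [15] (3, 2, 3, 1)
  [16] (4, 1, 1, 0)
  [17] (6, 0, 0, 5)

Grouping the 17 weights by Ā_11-representative: 6 linkage classes.

[[1, 4, 7, 8, 16], [2, 13], [3], [5], [6, 9, 10, 12, 15], [11, 14, 17]]


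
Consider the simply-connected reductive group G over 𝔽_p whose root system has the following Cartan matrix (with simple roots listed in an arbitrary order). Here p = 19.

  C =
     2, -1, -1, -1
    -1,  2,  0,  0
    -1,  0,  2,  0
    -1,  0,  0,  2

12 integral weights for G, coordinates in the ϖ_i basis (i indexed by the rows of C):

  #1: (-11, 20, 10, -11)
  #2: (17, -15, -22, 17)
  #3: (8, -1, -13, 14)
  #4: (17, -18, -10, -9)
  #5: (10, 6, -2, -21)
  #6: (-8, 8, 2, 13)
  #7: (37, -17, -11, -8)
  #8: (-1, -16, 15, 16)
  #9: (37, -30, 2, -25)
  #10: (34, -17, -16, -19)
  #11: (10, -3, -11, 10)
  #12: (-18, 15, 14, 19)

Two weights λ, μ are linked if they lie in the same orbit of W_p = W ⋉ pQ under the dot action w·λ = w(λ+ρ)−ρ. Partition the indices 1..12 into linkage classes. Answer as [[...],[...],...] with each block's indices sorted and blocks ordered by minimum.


Cartan matrix: type D_4 (|W|=192); un-permuting the 4 rows.

W_19-reps of the 12 weights in Ā_19 (same 4-coord order as C):

  [1] (1, 1, 7, 8) · [2] (1, 0, 1, 2) · [3] (3, 2, 4, 7) · [4] (1, 1, 7, 8) · [5] (1, 1, 7, 8) · [6] (3, 2, 4, 7) · [7] (3, 2, 4, 7) · [8] (1, 0, 1, 2) · [9] (3, 2, 4, 7) · [10] (1, 0, 1, 2) · [11] (1, 1, 7, 8) · [12] (1, 0, 1, 2)

Partition of {1..12} into 3 W_19-dot-orbits:

[[1, 4, 5, 11], [2, 8, 10, 12], [3, 6, 7, 9]]


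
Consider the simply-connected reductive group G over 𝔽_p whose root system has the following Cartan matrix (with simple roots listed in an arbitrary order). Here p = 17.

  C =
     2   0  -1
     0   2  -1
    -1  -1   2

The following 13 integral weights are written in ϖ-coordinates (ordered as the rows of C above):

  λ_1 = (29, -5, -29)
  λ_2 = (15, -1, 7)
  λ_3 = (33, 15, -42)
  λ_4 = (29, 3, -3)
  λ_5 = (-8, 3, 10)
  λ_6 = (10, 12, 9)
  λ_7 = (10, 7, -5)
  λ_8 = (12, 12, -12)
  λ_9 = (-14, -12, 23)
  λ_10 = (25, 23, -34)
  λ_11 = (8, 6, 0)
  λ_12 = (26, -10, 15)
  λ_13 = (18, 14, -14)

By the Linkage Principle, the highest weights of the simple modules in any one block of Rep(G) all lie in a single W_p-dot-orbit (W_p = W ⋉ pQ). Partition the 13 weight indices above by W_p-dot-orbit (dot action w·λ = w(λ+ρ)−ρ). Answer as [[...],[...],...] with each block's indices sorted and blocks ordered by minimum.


Dynkin diagram of C (from the 4 off-diagonal −1 entries): A_3.

Alcove-folded reps (p=17, 13 weights, presented ϖ-order):

  [1] (2, 2, 11)
  [2] (9, 7, 1)
  [3] (9, 7, 1)
  [4] (2, 2, 11)
  [5] (7, 4, 4)
  [6] (6, 4, 0)
  [7] (7, 4, 4)
  [8] (2, 2, 11)
  [9] (6, 4, 0)
  [10] (9, 7, 1)
  [11] (9, 7, 1)
  [12] (9, 7, 1)
  [13] (2, 2, 11)

4 distinct reps among the 13 weights ⇒ 4 W_17-linkage classes:

[[1, 4, 8, 13], [2, 3, 10, 11, 12], [5, 7], [6, 9]]


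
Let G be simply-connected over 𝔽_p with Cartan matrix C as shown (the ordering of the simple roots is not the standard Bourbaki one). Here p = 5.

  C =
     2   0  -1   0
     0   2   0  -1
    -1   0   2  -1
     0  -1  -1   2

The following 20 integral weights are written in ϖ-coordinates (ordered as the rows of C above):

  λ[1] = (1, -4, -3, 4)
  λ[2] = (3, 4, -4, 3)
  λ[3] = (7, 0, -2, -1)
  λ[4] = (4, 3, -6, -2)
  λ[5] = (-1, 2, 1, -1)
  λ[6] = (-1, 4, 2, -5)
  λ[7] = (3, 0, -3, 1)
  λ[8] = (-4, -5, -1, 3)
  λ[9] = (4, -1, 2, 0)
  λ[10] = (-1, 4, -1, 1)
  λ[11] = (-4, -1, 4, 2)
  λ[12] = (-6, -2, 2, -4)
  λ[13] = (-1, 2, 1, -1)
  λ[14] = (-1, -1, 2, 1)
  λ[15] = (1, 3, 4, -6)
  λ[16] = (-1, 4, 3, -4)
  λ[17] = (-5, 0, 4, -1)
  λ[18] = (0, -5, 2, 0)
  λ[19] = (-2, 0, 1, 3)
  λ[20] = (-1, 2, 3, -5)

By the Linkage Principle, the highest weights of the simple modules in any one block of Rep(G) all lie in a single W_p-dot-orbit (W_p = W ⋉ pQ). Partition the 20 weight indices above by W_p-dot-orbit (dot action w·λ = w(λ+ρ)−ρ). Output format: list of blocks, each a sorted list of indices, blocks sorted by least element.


A_4 Cartan matrix, 4 simple roots permuted; ρ=(1,1,1,1).

Folding the 20 weights λ_j+ρ into Ā_5 (reps in the given 4-coord order):

  1: (0, 3, 2, 0) · 2: (3, 0, 1, 0) · 3: (2, 1, 2, 0) · 4: (0, 1, 0, 3) · 5: (0, 3, 2, 0) · 6: (1, 1, 0, 3) · 7: (2, 1, 2, 0) · 8: (0, 1, 0, 3) · 9: (1, 1, 0, 3) · 10: (0, 3, 2, 0) · 11: (0, 3, 2, 0) · 12: (0, 1, 0, 3) · 13: (0, 3, 2, 0) · 14: (0, 0, 3, 2) · 15: (0, 1, 0, 3) · 16: (1, 1, 0, 3) · 17: (3, 0, 1, 0) · 18: (1, 1, 0, 3) · 19: (1, 1, 0, 3) · 20: (0, 1, 0, 3)

Linkage partition of the 20 weights (6 classes, p=5):

[[1, 5, 10, 11, 13], [2, 17], [3, 7], [4, 8, 12, 15, 20], [6, 9, 16, 18, 19], [14]]


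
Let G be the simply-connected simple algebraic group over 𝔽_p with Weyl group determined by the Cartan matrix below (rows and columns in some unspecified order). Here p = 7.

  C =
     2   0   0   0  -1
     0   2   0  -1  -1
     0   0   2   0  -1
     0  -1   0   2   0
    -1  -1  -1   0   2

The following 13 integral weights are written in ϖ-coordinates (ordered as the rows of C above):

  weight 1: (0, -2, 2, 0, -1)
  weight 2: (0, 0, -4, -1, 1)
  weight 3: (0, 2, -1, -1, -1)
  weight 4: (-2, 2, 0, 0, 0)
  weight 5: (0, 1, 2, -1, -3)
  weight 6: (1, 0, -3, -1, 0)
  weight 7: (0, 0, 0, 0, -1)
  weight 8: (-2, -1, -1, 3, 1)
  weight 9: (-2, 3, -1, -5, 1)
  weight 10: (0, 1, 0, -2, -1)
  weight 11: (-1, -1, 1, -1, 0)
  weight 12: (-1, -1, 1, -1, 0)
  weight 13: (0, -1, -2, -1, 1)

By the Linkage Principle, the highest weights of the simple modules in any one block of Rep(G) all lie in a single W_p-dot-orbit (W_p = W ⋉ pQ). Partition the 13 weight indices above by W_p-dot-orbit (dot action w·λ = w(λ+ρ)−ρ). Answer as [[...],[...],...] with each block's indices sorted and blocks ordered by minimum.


D_5 Cartan matrix, 5 simple roots permuted; ρ=(1,1,1,1,1).

λ_j+ρ reflected into Ā_7 (⟨·,θ^∨⟩≤7); 5-tuples as given:

  1: (0, 0, 2, 0, 1)
  2: (0, 0, 2, 0, 1)
  3: (1, 3, 0, 0, 0)
  4: (1, 1, 1, 1, 0)
  5: (1, 0, 1, 0, 1)
  6: (1, 0, 1, 0, 1)
  7: (1, 1, 1, 1, 0)
  8: (1, 0, 0, 4, 1)
  9: (1, 0, 0, 4, 1)
  10: (1, 1, 1, 1, 0)
  11: (0, 0, 2, 0, 1)
  12: (0, 0, 2, 0, 1)
  13: (1, 0, 1, 0, 1)

These 13 weights hit 5 W_7-dot-orbits; sizes (4, 1, 3, 3, 2):

[[1, 2, 11, 12], [3], [4, 7, 10], [5, 6, 13], [8, 9]]


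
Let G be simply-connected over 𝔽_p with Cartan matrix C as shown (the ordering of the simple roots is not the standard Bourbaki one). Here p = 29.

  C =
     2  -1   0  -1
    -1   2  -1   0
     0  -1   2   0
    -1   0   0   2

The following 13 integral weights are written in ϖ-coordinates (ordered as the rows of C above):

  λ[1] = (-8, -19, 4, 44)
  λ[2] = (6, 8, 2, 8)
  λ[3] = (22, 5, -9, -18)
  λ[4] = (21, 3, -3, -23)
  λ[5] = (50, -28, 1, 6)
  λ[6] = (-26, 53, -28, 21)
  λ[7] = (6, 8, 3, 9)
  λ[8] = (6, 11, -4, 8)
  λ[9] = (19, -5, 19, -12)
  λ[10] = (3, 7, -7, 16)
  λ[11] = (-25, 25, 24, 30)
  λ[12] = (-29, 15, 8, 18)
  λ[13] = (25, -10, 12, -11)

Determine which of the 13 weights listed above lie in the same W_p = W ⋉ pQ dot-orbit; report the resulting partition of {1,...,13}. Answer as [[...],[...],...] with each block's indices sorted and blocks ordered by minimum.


Root system A_4: the 4×4 matrix C matches after relabeling.

Folding the 13 weights λ_j+ρ into Ā_29 (reps in the given 4-coord order):

    [1] (5, 4, 9, 4)
    [2] (7, 9, 3, 9)
    [3] (4, 2, 6, 17)
    [4] (0, 2, 2, 22)
    [5] (0, 2, 2, 22)
    [6] (0, 2, 2, 22)
    [7] (7, 9, 3, 9)
    [8] (7, 9, 3, 9)
    [9] (5, 4, 9, 4)
    [10] (4, 2, 6, 17)
    [11] (0, 2, 2, 22)
    [12] (7, 9, 3, 9)
    [13] (7, 9, 3, 9)

Partition of {1..13} into 4 W_29-dot-orbits:

[[1, 9], [2, 7, 8, 12, 13], [3, 10], [4, 5, 6, 11]]


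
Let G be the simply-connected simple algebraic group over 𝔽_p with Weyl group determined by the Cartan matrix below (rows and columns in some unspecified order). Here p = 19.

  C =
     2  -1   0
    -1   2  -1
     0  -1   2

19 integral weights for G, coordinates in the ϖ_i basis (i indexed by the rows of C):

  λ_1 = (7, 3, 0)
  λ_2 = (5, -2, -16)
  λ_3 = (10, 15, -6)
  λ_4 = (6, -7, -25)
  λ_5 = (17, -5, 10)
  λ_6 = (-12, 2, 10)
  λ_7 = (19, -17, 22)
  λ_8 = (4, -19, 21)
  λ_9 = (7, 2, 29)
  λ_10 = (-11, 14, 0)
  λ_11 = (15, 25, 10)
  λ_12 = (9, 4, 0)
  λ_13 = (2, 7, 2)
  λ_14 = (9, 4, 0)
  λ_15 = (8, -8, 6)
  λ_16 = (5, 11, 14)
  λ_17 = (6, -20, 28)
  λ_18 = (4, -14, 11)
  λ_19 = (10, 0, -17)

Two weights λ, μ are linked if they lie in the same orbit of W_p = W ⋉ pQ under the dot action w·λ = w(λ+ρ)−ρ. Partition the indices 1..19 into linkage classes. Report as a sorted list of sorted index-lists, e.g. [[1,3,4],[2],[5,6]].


Dynkin diagram of C (from the 4 off-diagonal −1 entries): A_3.

Ā_19 reps of the 19 weights (A_3, coords as presented):

  λ_1+ρ ↦ (8, 4, 1)
  λ_2+ρ ↦ (10, 5, 1)
  λ_3+ρ ↦ (3, 8, 3)
  λ_4+ρ ↦ (8, 4, 1)
  λ_5+ρ ↦ (8, 4, 1)
  λ_6+ρ ↦ (3, 8, 3)
  λ_7+ρ ↦ (4, 11, 1)
  λ_8+ρ ↦ (10, 5, 1)
  λ_9+ρ ↦ (3, 8, 3)
  λ_10+ρ ↦ (10, 5, 1)
  λ_11+ρ ↦ (4, 11, 1)
  λ_12+ρ ↦ (10, 5, 1)
  λ_13+ρ ↦ (3, 8, 3)
  λ_14+ρ ↦ (10, 5, 1)
  λ_15+ρ ↦ (2, 7, 0)
  λ_16+ρ ↦ (8, 4, 1)
  λ_17+ρ ↦ (2, 7, 0)
  λ_18+ρ ↦ (8, 4, 1)
  λ_19+ρ ↦ (4, 11, 1)

Partition of {1..19} into 5 W_19-dot-orbits:

[[1, 4, 5, 16, 18], [2, 8, 10, 12, 14], [3, 6, 9, 13], [7, 11, 19], [15, 17]]


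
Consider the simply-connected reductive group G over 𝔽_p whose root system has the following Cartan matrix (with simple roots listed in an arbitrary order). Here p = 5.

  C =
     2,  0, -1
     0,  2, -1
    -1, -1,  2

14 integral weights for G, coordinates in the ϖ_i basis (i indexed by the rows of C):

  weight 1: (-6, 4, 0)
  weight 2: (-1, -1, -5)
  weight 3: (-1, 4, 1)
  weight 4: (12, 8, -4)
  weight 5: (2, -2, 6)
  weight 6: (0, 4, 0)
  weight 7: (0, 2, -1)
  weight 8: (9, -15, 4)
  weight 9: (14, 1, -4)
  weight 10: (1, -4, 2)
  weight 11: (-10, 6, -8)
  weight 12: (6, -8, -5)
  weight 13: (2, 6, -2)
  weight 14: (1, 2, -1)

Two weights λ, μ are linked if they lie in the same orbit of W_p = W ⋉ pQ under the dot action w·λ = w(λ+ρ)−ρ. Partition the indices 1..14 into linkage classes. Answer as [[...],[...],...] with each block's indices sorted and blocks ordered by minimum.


Dynkin diagram of C (from the 4 off-diagonal −1 entries): A_3.

λ_j+ρ reflected into Ā_5 (⟨·,θ^∨⟩≤5); 3-tuples as given:

  λ_1+ρ ↦ (0, 0, 4) · λ_2+ρ ↦ (0, 0, 4) · λ_3+ρ ↦ (2, 3, 0) · λ_4+ρ ↦ (1, 3, 0) · λ_5+ρ ↦ (1, 3, 0) · λ_6+ρ ↦ (1, 3, 0) · λ_7+ρ ↦ (1, 3, 0) · λ_8+ρ ↦ (0, 4, 1) · λ_9+ρ ↦ (1, 2, 0) · λ_10+ρ ↦ (2, 3, 0) · λ_11+ρ ↦ (1, 3, 0) · λ_12+ρ ↦ (1, 1, 1) · λ_13+ρ ↦ (1, 1, 1) · λ_14+ρ ↦ (2, 3, 0)

6 distinct reps among the 14 weights ⇒ 6 W_5-linkage classes:

[[1, 2], [3, 10, 14], [4, 5, 6, 7, 11], [8], [9], [12, 13]]


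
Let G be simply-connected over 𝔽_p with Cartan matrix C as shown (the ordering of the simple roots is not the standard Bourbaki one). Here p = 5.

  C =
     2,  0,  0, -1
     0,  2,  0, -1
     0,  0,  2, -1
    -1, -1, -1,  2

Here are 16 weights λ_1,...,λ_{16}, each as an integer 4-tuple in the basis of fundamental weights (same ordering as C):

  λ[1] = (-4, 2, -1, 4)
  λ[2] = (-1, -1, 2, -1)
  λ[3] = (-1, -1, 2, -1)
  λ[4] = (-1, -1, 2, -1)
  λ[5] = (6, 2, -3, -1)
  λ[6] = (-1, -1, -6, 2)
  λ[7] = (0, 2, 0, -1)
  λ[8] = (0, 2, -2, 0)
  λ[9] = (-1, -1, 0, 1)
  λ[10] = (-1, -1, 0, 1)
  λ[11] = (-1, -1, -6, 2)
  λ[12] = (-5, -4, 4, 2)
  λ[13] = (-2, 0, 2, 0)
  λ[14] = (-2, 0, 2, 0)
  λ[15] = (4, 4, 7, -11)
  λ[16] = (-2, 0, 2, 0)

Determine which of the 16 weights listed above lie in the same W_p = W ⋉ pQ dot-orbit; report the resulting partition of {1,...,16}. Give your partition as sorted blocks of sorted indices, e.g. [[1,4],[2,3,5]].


D_4 Cartan matrix, 4 simple roots permuted; ρ=(1,1,1,1).

Ā_5 reps of the 16 weights (D_4, coords as presented):

  λ_1+ρ ↦ (0, 0, 3, 0);  λ_2+ρ ↦ (0, 0, 3, 0);  λ_3+ρ ↦ (0, 0, 3, 0);  λ_4+ρ ↦ (0, 0, 3, 0);  λ_5+ρ ↦ (0, 0, 1, 2);  λ_6+ρ ↦ (0, 0, 1, 2);  λ_7+ρ ↦ (1, 3, 1, 0);  λ_8+ρ ↦ (1, 3, 1, 0);  λ_9+ρ ↦ (0, 0, 1, 2);  λ_10+ρ ↦ (0, 0, 1, 2);  λ_11+ρ ↦ (0, 0, 1, 2);  λ_12+ρ ↦ (0, 1, 1, 0);  λ_13+ρ ↦ (1, 1, 3, 0);  λ_14+ρ ↦ (1, 1, 3, 0);  λ_15+ρ ↦ (0, 0, 3, 0);  λ_16+ρ ↦ (1, 1, 3, 0)

Grouping the 16 weights by Ā_5-representative: 5 linkage classes.

[[1, 2, 3, 4, 15], [5, 6, 9, 10, 11], [7, 8], [12], [13, 14, 16]]


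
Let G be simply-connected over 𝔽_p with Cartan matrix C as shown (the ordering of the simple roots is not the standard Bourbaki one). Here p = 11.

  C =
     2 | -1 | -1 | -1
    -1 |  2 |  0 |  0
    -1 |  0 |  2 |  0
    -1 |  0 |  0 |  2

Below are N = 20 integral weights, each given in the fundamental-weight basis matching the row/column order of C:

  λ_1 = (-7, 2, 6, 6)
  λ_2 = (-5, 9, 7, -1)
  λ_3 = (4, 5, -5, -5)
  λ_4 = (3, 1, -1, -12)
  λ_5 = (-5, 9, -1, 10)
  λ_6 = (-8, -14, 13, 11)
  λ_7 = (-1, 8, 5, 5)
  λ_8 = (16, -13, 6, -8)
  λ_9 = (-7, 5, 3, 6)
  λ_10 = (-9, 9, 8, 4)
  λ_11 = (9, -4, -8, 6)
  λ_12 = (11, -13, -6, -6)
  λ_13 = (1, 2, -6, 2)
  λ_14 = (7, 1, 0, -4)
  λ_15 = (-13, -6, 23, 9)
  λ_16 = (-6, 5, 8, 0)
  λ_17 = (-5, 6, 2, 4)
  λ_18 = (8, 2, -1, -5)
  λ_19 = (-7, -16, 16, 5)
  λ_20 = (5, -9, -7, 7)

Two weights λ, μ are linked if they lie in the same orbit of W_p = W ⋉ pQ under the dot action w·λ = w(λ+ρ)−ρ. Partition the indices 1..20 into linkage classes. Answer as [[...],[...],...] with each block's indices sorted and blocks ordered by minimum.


Type D_4, rank 4, |W|=192; reorder rows/cols to standard.

W_11-reps of the 20 weights in Ā_11 (same 4-coord order as C):

    λ_1 → (3, 3, 1, 1)
    λ_2 → (3, 3, 1, 1)
    λ_3 → (3, 3, 1, 1)
    λ_4 → (4, 0, 2, 1)
    λ_5 → (4, 0, 2, 1)
    λ_6 → (2, 2, 3, 1)
    λ_7 → (1, 1, 4, 4)
    λ_8 → (1, 1, 4, 4)
    λ_9 → (4, 0, 2, 1)
    λ_10 → (0, 2, 1, 3)
    λ_11 → (3, 3, 1, 1)
    λ_12 → (1, 1, 4, 4)
    λ_13 → (3, 0, 2, 0)
    λ_14 → (0, 2, 1, 3)
    λ_15 → (1, 1, 4, 4)
    λ_16 → (1, 1, 4, 4)
    λ_17 → (3, 3, 1, 1)
    λ_18 → (0, 2, 1, 3)
    λ_19 → (4, 0, 2, 1)
    λ_20 → (3, 0, 2, 0)

Grouping the 20 weights by Ā_11-representative: 6 linkage classes.

[[1, 2, 3, 11, 17], [4, 5, 9, 19], [6], [7, 8, 12, 15, 16], [10, 14, 18], [13, 20]]


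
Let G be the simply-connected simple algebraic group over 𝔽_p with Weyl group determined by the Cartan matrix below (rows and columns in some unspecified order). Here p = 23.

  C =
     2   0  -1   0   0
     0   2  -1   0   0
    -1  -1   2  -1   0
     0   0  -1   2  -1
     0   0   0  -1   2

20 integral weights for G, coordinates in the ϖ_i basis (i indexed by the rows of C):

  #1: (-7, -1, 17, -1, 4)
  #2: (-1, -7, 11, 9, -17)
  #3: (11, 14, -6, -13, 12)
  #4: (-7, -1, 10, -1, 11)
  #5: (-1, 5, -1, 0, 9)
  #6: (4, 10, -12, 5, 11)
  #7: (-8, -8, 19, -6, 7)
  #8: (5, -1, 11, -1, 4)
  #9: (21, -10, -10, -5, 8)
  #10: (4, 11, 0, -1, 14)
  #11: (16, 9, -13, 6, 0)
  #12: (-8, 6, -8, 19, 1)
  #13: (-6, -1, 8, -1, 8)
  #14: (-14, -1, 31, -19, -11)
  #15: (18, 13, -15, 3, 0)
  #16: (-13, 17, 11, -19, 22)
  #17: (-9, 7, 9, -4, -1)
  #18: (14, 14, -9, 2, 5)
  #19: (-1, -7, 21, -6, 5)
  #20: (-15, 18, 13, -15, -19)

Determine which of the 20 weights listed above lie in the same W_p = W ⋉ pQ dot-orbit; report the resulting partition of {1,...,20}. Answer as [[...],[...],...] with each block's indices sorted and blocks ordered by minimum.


Root system D_5: the 5×5 matrix C matches after relabeling.

Folding the 20 weights λ_j+ρ into Ā_23 (reps in the given 5-coord order):

  λ_1+ρ ↦ (6, 0, 0, 5, 7) · λ_2+ρ ↦ (0, 6, 0, 1, 10) · λ_3+ρ ↦ (5, 2, 5, 1, 4) · λ_4+ρ ↦ (6, 0, 0, 5, 7) · λ_5+ρ ↦ (0, 6, 0, 1, 10) · λ_6+ρ ↦ (6, 0, 0, 5, 7) · λ_7+ρ ↦ (7, 7, 0, 1, 2) · λ_8+ρ ↦ (6, 0, 0, 5, 7) · λ_9+ρ ↦ (5, 0, 4, 0, 9) · λ_10+ρ ↦ (5, 2, 5, 1, 4) · λ_11+ρ ↦ (5, 2, 5, 1, 4) · λ_12+ρ ↦ (7, 7, 0, 1, 2) · λ_13+ρ ↦ (5, 0, 4, 0, 9) · λ_14+ρ ↦ (5, 0, 4, 0, 9) · λ_15+ρ ↦ (5, 0, 4, 0, 9) · λ_16+ρ ↦ (6, 0, 0, 5, 7) · λ_17+ρ ↦ (7, 7, 0, 1, 2) · λ_18+ρ ↦ (7, 7, 0, 1, 2) · λ_19+ρ ↦ (0, 6, 0, 1, 10) · λ_20+ρ ↦ (5, 0, 4, 0, 9)

Grouping the 20 weights by Ā_23-representative: 5 linkage classes.

[[1, 4, 6, 8, 16], [2, 5, 19], [3, 10, 11], [7, 12, 17, 18], [9, 13, 14, 15, 20]]


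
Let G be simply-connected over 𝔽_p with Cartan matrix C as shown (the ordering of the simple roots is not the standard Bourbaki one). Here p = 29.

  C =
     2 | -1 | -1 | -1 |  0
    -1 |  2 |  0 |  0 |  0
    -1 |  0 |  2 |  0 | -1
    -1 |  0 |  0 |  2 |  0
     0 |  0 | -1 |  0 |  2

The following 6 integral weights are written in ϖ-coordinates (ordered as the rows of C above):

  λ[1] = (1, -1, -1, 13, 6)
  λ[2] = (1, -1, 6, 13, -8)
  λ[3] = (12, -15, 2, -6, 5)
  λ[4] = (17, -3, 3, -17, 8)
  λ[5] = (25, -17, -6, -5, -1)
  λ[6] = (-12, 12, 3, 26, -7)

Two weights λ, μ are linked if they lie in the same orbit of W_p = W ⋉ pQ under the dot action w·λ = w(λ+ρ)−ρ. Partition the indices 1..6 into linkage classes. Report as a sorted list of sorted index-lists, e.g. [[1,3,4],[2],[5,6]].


Cartan matrix: type D_5 (|W|=1920); un-permuting the 5 rows.

W_29-reps of the 6 weights in Ā_29 (same 5-coord order as C):

  λ_1 → (2, 0, 0, 14, 7)
  λ_2 → (2, 0, 0, 14, 7)
  λ_3 → (2, 8, 3, 1, 3)
  λ_4 → (2, 0, 0, 14, 7)
  λ_5 → (1, 16, 0, 4, 5)
  λ_6 → (2, 0, 0, 14, 7)

The 6 indices split into 3 linkage classes (same alcove rep ⇔ same W_29-dot-orbit):

[[1, 2, 4, 6], [3], [5]]


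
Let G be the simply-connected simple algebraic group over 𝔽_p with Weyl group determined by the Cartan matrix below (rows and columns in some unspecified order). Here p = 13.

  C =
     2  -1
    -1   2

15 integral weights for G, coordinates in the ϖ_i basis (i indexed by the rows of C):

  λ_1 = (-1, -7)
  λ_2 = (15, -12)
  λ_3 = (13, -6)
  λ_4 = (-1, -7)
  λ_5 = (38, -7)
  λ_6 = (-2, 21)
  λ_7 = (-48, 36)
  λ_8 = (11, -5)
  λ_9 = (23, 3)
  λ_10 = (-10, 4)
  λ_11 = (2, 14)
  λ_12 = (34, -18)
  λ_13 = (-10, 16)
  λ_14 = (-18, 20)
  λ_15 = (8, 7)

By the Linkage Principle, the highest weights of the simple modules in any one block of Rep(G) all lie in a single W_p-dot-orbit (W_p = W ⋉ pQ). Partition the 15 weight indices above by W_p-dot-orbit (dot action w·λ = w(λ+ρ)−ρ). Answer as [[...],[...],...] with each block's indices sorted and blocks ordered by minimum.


Type A_2, rank 2, |W|=6; reorder rows/cols to standard.

Ā_13 reps of the 15 weights (A_2, coords as presented):

  1: (6, 0) · 2: (2, 8) · 3: (8, 4) · 4: (6, 0) · 5: (6, 0) · 6: (8, 4) · 7: (2, 8) · 8: (8, 4) · 9: (2, 9) · 10: (5, 4) · 11: (2, 8) · 12: (5, 4) · 13: (5, 4) · 14: (5, 4) · 15: (5, 4)

Partition of {1..15} into 5 W_13-dot-orbits:

[[1, 4, 5], [2, 7, 11], [3, 6, 8], [9], [10, 12, 13, 14, 15]]


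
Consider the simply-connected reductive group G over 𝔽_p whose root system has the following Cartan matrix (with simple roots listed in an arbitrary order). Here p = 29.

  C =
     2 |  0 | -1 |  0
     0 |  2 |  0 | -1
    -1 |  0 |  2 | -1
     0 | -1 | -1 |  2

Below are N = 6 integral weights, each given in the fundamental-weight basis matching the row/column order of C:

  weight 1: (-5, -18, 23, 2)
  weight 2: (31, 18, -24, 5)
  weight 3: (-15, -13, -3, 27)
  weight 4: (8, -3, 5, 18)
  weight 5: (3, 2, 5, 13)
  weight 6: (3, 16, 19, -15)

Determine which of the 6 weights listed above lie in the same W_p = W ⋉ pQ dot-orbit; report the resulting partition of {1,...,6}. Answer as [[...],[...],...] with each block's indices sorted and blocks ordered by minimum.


Type A_4, rank 4, |W|=120; reorder rows/cols to standard.

Each λ_j+ρ reduced to Ā_29; 4-tuples below use C's row order:

    1: (4, 3, 6, 14)
    2: (4, 3, 6, 14)
    3: (2, 12, 14, 0)
    4: (4, 3, 6, 14)
    5: (4, 3, 6, 14)
    6: (4, 3, 6, 14)

Partition of {1..6} into 2 W_29-dot-orbits:

[[1, 2, 4, 5, 6], [3]]


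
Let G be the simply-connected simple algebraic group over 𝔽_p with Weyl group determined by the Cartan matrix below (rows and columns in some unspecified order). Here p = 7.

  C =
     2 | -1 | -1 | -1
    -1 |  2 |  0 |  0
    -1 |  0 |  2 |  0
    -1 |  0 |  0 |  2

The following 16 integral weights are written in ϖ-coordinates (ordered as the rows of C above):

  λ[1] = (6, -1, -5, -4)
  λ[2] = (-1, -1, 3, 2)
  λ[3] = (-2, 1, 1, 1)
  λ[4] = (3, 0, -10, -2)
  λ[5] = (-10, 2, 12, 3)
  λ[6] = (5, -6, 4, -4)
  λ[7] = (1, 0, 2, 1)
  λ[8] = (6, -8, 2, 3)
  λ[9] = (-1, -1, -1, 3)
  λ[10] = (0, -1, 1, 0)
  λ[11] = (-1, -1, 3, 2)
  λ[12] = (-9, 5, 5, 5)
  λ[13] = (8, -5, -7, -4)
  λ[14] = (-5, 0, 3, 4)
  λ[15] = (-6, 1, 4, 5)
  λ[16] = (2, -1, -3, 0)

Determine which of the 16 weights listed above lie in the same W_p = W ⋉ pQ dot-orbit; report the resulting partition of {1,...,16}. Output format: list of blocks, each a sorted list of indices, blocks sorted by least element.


D_4 Cartan matrix, 4 simple roots permuted; ρ=(1,1,1,1).

λ_j+ρ reflected into Ā_7 (⟨·,θ^∨⟩≤7); 4-tuples as given:

  λ_1 → (0, 0, 4, 3);  λ_2 → (0, 0, 4, 3);  λ_3 → (1, 1, 1, 1);  λ_4 → (1, 1, 1, 1);  λ_5 → (1, 0, 2, 1);  λ_6 → (1, 1, 1, 1);  λ_7 → (1, 0, 2, 1);  λ_8 → (0, 0, 4, 3);  λ_9 → (0, 0, 0, 4);  λ_10 → (1, 0, 2, 1);  λ_11 → (0, 0, 4, 3);  λ_12 → (1, 1, 1, 1);  λ_13 → (1, 0, 2, 1);  λ_14 → (1, 3, 0, 1);  λ_15 → (1, 3, 0, 1);  λ_16 → (1, 0, 2, 1)

Partition of {1..16} into 5 W_7-dot-orbits:

[[1, 2, 8, 11], [3, 4, 6, 12], [5, 7, 10, 13, 16], [9], [14, 15]]


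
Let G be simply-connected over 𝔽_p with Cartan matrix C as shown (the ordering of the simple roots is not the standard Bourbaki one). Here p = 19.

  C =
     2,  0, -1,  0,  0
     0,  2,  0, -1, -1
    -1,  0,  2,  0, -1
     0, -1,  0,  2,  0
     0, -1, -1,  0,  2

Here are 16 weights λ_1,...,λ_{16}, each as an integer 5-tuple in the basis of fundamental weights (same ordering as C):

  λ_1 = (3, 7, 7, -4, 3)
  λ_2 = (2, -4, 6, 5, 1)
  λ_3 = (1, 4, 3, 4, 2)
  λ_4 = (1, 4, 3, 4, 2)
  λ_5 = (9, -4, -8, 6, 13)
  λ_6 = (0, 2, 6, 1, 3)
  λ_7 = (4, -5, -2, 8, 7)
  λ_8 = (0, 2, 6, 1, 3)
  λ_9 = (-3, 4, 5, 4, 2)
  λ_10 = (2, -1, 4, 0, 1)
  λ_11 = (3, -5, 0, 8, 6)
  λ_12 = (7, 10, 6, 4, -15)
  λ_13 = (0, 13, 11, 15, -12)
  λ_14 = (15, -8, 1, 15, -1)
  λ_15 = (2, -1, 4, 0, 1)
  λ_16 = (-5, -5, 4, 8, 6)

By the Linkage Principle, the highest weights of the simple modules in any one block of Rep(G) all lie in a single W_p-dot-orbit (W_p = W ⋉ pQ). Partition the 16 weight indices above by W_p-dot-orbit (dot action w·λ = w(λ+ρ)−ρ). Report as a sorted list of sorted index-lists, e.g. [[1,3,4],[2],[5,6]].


C ↔ A_5 under row/col permutation; |W(A_5)| = 720.

W_19-reps of the 16 weights in Ā_19 (same 5-coord order as C):

    1: (1, 3, 7, 2, 4)
    2: (3, 2, 6, 3, 1)
    3: (2, 5, 4, 5, 3)
    4: (2, 5, 4, 5, 3)
    5: (1, 3, 7, 2, 4)
    6: (1, 3, 7, 2, 4)
    7: (4, 4, 1, 5, 3)
    8: (1, 3, 7, 2, 4)
    9: (2, 5, 4, 5, 3)
    10: (3, 0, 5, 1, 2)
    11: (4, 4, 1, 5, 3)
    12: (1, 3, 7, 2, 4)
    13: (1, 3, 11, 3, 0)
    14: (3, 0, 5, 1, 2)
    15: (3, 0, 5, 1, 2)
    16: (4, 4, 1, 5, 3)

These 16 weights hit 6 W_19-dot-orbits; sizes (5, 1, 3, 3, 3, 1):

[[1, 5, 6, 8, 12], [2], [3, 4, 9], [7, 11, 16], [10, 14, 15], [13]]


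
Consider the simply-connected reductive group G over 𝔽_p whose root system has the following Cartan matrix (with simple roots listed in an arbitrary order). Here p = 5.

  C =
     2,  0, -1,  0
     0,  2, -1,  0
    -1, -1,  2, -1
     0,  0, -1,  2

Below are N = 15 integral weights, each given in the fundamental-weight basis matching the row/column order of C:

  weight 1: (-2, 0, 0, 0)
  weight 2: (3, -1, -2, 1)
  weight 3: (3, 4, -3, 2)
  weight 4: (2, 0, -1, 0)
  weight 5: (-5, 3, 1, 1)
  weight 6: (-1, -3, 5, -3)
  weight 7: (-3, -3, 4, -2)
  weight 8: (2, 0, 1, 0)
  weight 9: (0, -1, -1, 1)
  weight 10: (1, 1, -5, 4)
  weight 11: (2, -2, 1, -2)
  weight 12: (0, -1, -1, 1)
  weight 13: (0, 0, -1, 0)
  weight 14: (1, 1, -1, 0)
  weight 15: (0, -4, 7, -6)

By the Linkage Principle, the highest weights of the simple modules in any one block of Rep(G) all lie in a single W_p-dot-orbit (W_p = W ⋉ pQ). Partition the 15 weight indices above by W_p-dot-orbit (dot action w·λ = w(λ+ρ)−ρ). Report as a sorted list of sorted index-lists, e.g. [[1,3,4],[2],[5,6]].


Cartan matrix: type D_4 (|W|=192); un-permuting the 4 rows.

Ā_5 reps of the 15 weights (D_4, coords as presented):

    [1] (1, 1, 0, 1)
    [2] (3, 1, 0, 1)
    [3] (1, 0, 0, 2)
    [4] (3, 1, 0, 1)
    [5] (1, 1, 0, 1)
    [6] (1, 1, 0, 1)
    [7] (2, 2, 0, 1)
    [8] (1, 1, 0, 1)
    [9] (1, 0, 0, 2)
    [10] (2, 2, 0, 1)
    [11] (3, 1, 0, 1)
    [12] (1, 0, 0, 2)
    [13] (1, 1, 0, 1)
    [14] (2, 2, 0, 1)
    [15] (3, 1, 0, 1)

Partition of {1..15} into 4 W_5-dot-orbits:

[[1, 5, 6, 8, 13], [2, 4, 11, 15], [3, 9, 12], [7, 10, 14]]


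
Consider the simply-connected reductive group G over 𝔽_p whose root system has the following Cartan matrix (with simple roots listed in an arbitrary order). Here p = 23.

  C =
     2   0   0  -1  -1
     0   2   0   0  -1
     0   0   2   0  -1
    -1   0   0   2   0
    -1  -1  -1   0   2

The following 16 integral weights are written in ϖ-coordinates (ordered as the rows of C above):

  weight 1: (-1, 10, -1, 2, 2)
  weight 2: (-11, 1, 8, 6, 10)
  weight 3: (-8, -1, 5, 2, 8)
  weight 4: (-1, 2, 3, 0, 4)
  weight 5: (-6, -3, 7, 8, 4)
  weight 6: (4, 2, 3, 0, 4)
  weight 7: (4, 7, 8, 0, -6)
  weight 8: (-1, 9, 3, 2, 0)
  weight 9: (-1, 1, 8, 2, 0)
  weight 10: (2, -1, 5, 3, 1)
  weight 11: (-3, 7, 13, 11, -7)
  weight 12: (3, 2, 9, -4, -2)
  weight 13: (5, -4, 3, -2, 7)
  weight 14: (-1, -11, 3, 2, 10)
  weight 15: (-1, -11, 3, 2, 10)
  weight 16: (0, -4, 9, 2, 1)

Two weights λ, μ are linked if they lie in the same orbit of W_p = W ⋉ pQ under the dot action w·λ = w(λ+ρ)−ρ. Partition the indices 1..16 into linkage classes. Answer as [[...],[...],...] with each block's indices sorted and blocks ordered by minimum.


C ↔ D_5 under row/col permutation; |W(D_5)| = 1920.

Alcove-folded reps (p=23, 16 weights, presented ϖ-order):

    λ_1+ρ ↦ (0, 11, 0, 3, 3)
    λ_2+ρ ↦ (0, 2, 9, 3, 1)
    λ_3+ρ ↦ (3, 0, 6, 4, 2)
    λ_4+ρ ↦ (0, 3, 4, 1, 5)
    λ_5+ρ ↦ (3, 0, 6, 4, 2)
    λ_6+ρ ↦ (0, 3, 4, 1, 5)
    λ_7+ρ ↦ (0, 3, 4, 1, 5)
    λ_8+ρ ↦ (0, 10, 4, 3, 1)
    λ_9+ρ ↦ (0, 2, 9, 3, 1)
    λ_10+ρ ↦ (3, 0, 6, 4, 2)
    λ_11+ρ ↦ (3, 0, 6, 4, 2)
    λ_12+ρ ↦ (0, 2, 9, 3, 1)
    λ_13+ρ ↦ (0, 3, 4, 1, 5)
    λ_14+ρ ↦ (0, 10, 4, 3, 1)
    λ_15+ρ ↦ (0, 10, 4, 3, 1)
    λ_16+ρ ↦ (0, 2, 9, 3, 1)

The 16 indices split into 5 linkage classes (same alcove rep ⇔ same W_23-dot-orbit):

[[1], [2, 9, 12, 16], [3, 5, 10, 11], [4, 6, 7, 13], [8, 14, 15]]


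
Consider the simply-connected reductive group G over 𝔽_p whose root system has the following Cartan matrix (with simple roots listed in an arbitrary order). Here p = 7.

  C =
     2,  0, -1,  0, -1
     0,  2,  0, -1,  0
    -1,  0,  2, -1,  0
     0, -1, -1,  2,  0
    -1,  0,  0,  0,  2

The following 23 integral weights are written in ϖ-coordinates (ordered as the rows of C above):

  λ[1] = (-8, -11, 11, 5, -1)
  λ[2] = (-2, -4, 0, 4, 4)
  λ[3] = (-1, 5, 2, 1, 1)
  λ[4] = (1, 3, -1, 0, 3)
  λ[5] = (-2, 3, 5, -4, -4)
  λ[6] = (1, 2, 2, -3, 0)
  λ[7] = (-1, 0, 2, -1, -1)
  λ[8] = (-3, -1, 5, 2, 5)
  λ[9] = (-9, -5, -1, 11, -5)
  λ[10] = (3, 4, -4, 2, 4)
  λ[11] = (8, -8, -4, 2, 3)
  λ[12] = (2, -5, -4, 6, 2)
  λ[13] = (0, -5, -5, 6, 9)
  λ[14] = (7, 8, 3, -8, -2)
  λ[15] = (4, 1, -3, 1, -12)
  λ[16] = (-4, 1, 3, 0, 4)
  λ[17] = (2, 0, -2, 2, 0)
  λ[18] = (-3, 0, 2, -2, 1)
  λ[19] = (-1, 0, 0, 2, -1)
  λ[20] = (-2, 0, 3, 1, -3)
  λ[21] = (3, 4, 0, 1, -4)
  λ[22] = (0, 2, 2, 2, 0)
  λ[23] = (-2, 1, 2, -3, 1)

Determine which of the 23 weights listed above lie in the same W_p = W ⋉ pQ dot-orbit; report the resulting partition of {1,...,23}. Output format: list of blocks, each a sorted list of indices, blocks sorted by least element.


Dynkin diagram of C (from the 8 off-diagonal −1 entries): A_5.

Folding the 23 weights λ_j+ρ into Ā_7 (reps in the given 5-coord order):

  1: (0, 1, 1, 3, 0);  2: (1, 0, 0, 2, 1);  3: (3, 0, 1, 1, 0);  4: (2, 0, 0, 1, 0);  5: (2, 1, 1, 2, 1);  6: (2, 1, 1, 2, 1);  7: (0, 1, 3, 0, 0);  8: (0, 1, 1, 3, 0);  9: (2, 0, 0, 1, 0);  10: (1, 0, 0, 2, 1);  11: (0, 1, 1, 3, 0);  12: (0, 1, 3, 0, 0);  13: (0, 1, 3, 0, 0);  14: (2, 0, 0, 1, 0);  15: (1, 0, 0, 2, 1);  16: (3, 0, 1, 1, 0);  17: (2, 1, 1, 2, 1);  18: (2, 0, 0, 1, 0);  19: (0, 1, 1, 3, 0);  20: (2, 1, 1, 2, 1);  21: (1, 0, 0, 2, 1);  22: (2, 1, 1, 2, 1);  23: (1, 0, 0, 2, 1)

Partition of {1..23} into 6 W_7-dot-orbits:

[[1, 8, 11, 19], [2, 10, 15, 21, 23], [3, 16], [4, 9, 14, 18], [5, 6, 17, 20, 22], [7, 12, 13]]


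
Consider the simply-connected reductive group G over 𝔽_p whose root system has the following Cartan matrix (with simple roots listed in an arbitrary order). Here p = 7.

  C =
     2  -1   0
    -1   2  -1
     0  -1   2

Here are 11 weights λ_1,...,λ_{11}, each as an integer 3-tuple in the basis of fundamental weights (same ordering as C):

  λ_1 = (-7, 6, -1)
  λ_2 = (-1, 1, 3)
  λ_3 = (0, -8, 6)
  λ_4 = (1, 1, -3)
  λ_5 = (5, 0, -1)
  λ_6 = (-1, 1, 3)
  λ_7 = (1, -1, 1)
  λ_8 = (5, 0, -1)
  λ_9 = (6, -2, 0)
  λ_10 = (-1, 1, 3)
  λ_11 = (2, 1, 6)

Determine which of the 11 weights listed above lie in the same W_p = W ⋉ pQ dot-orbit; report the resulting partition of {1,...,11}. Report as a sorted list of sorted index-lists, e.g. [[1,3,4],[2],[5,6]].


Cartan matrix: type A_3 (|W|=24); un-permuting the 3 rows.

Each λ_j+ρ reduced to Ā_7; 3-tuples below use C's row order:

  1: (6, 1, 0) · 2: (0, 2, 4) · 3: (6, 1, 0) · 4: (2, 0, 2) · 5: (6, 1, 0) · 6: (0, 2, 4) · 7: (2, 0, 2) · 8: (6, 1, 0) · 9: (6, 1, 0) · 10: (0, 2, 4) · 11: (2, 0, 2)

The 11 indices split into 3 linkage classes (same alcove rep ⇔ same W_7-dot-orbit):

[[1, 3, 5, 8, 9], [2, 6, 10], [4, 7, 11]]


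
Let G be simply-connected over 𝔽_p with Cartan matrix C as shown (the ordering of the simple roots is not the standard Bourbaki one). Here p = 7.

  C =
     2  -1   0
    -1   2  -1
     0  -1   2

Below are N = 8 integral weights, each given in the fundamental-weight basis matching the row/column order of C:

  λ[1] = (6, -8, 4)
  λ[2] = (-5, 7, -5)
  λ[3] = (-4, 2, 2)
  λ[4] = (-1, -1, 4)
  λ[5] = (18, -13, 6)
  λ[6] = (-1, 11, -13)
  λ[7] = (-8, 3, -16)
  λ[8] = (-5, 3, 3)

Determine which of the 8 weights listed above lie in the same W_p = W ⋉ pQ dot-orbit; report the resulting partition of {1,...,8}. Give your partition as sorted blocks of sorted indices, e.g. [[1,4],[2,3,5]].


Type A_3, rank 3, |W|=24; reorder rows/cols to standard.

W_7-reps of the 8 weights in Ā_7 (same 3-coord order as C):

  λ_1 → (0, 5, 2) · λ_2 → (3, 0, 3) · λ_3 → (3, 0, 3) · λ_4 → (0, 0, 5) · λ_5 → (0, 5, 2) · λ_6 → (0, 5, 2) · λ_7 → (3, 0, 3) · λ_8 → (3, 0, 3)

The 8 indices split into 3 linkage classes (same alcove rep ⇔ same W_7-dot-orbit):

[[1, 5, 6], [2, 3, 7, 8], [4]]


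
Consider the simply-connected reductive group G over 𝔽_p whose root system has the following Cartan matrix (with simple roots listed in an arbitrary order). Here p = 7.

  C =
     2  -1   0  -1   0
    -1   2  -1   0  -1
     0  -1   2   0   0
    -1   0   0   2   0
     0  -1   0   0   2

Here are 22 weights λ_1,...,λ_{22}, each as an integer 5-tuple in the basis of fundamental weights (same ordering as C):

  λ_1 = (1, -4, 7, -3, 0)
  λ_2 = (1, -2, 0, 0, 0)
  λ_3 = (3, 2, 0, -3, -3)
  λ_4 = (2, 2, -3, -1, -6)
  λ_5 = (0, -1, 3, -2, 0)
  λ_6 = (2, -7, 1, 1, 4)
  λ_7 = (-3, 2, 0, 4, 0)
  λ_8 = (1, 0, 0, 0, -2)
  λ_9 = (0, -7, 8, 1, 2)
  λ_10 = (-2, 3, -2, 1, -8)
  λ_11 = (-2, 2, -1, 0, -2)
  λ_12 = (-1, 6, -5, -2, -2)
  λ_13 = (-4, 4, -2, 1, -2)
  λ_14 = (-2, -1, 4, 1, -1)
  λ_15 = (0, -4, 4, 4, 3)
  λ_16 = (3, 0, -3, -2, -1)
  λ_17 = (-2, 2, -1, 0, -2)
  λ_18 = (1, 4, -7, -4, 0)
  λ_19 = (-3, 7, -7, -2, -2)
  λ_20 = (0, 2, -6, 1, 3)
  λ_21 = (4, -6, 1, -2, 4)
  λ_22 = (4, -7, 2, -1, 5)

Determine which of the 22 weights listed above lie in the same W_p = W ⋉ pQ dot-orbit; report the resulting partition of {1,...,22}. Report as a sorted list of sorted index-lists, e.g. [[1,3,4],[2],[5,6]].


Type D_5, rank 5, |W|=1920; reorder rows/cols to standard.

λ_j+ρ reflected into Ā_7 (⟨·,θ^∨⟩≤7); 5-tuples as given:

  λ_1+ρ ↦ (1, 1, 3, 0, 0) · λ_2+ρ ↦ (1, 1, 0, 1, 0) · λ_3+ρ ↦ (1, 1, 0, 0, 1) · λ_4+ρ ↦ (0, 1, 2, 1, 1) · λ_5+ρ ↦ (0, 0, 4, 1, 1) · λ_6+ρ ↦ (0, 1, 2, 1, 1) · λ_7+ρ ↦ (1, 1, 0, 1, 0) · λ_8+ρ ↦ (2, 0, 1, 1, 1) · λ_9+ρ ↦ (2, 0, 1, 1, 1) · λ_10+ρ ↦ (2, 0, 1, 1, 1) · λ_11+ρ ↦ (1, 1, 0, 0, 1) · λ_12+ρ ↦ (0, 0, 4, 1, 1) · λ_13+ρ ↦ (2, 0, 1, 1, 1) · λ_14+ρ ↦ (0, 0, 4, 1, 1) · λ_15+ρ ↦ (1, 1, 0, 0, 1) · λ_16+ρ ↦ (2, 0, 1, 1, 1) · λ_17+ρ ↦ (1, 1, 0, 0, 1) · λ_18+ρ ↦ (0, 0, 4, 1, 1) · λ_19+ρ ↦ (0, 0, 4, 1, 1) · λ_20+ρ ↦ (0, 1, 2, 1, 1) · λ_21+ρ ↦ (1, 1, 3, 0, 0) · λ_22+ρ ↦ (1, 1, 3, 0, 0)

These 22 weights hit 6 W_7-dot-orbits; sizes (3, 2, 4, 3, 5, 5):

[[1, 21, 22], [2, 7], [3, 11, 15, 17], [4, 6, 20], [5, 12, 14, 18, 19], [8, 9, 10, 13, 16]]


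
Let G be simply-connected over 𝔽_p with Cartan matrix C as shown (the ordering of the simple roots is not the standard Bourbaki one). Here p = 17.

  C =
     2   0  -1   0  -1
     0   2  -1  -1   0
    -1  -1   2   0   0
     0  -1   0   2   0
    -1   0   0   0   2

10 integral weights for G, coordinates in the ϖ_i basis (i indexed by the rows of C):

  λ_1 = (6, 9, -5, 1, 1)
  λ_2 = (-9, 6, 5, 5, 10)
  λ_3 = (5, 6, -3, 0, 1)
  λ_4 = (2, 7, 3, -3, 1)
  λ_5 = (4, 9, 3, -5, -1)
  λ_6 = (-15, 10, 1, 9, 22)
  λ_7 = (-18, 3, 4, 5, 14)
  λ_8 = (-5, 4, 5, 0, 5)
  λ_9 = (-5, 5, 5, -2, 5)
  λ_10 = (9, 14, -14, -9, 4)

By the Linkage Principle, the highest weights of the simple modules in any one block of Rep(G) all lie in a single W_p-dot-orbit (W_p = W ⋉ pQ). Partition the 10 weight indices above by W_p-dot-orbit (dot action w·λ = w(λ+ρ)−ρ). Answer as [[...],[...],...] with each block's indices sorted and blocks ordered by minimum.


Cartan matrix: type A_5 (|W|=720); un-permuting the 5 rows.

W_17-reps of the 10 weights in Ā_17 (same 5-coord order as C):

  1: (3, 6, 4, 2, 2)
  2: (4, 5, 2, 1, 2)
  3: (4, 5, 2, 1, 2)
  4: (3, 6, 4, 2, 2)
  5: (3, 6, 4, 2, 2)
  6: (4, 5, 2, 1, 2)
  7: (3, 6, 4, 2, 2)
  8: (4, 5, 2, 1, 2)
  9: (4, 5, 2, 1, 2)
  10: (3, 6, 4, 2, 2)

The 10 indices split into 2 linkage classes (same alcove rep ⇔ same W_17-dot-orbit):

[[1, 4, 5, 7, 10], [2, 3, 6, 8, 9]]
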